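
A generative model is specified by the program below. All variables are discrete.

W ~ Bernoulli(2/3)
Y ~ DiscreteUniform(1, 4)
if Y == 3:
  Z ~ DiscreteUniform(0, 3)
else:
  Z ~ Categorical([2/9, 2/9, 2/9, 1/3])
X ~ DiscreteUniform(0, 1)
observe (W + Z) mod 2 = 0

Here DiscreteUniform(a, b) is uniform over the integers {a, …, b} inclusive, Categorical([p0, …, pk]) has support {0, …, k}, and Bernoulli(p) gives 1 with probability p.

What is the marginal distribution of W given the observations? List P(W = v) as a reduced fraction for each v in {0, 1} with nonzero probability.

Enumerate traces; 32 have nonzero weight after conditioning:
  (W=0, Y=1, Z=0, X=0) weight 1/108
  (W=0, Y=1, Z=0, X=1) weight 1/108
  (W=0, Y=1, Z=2, X=0) weight 1/108
  (W=0, Y=1, Z=2, X=1) weight 1/108
  (W=0, Y=2, Z=0, X=0) weight 1/108
  (W=0, Y=2, Z=0, X=1) weight 1/108
  (W=0, Y=2, Z=2, X=0) weight 1/108
  (W=0, Y=2, Z=2, X=1) weight 1/108
  (W=1, Y=1, Z=1, X=0) weight 1/54
  … 23 more
Group by W:
  weight(W=0) = 11/72
  weight(W=1) = 13/36
Total weight = 11/72 + 13/36 = 37/72
P(W=0 | obs) = 11/72 / 37/72 = 11/37
P(W=1 | obs) = 13/36 / 37/72 = 26/37

P(W=0) = 11/37, P(W=1) = 26/37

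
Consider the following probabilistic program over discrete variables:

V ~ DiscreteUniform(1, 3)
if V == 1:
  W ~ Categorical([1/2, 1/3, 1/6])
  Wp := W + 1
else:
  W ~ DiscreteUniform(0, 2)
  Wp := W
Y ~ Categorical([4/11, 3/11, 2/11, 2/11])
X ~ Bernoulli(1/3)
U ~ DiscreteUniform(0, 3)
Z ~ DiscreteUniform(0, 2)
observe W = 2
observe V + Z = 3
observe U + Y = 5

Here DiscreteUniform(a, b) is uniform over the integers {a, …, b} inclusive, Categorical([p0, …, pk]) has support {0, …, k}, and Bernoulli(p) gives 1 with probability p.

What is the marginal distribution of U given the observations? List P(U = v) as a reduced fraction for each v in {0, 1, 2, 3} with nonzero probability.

P(U=2) = 1/2, P(U=3) = 1/2

Enumerate traces; 12 have nonzero weight after conditioning:
  (V=1, W=2, Y=2, X=0, U=3, Z=2) weight 1/1782
  (V=1, W=2, Y=2, X=1, U=3, Z=2) weight 1/3564
  (V=1, W=2, Y=3, X=0, U=2, Z=2) weight 1/1782
  (V=1, W=2, Y=3, X=1, U=2, Z=2) weight 1/3564
  (V=2, W=2, Y=2, X=0, U=3, Z=1) weight 1/891
  (V=2, W=2, Y=2, X=1, U=3, Z=1) weight 1/1782
  (V=2, W=2, Y=3, X=0, U=2, Z=1) weight 1/891
  (V=2, W=2, Y=3, X=1, U=2, Z=1) weight 1/1782
  … 4 more
Group by U:
  weight(U=2) = 5/1188
  weight(U=3) = 5/1188
Total weight = 5/1188 + 5/1188 = 5/594
P(U=2 | obs) = 5/1188 / 5/594 = 1/2
P(U=3 | obs) = 5/1188 / 5/594 = 1/2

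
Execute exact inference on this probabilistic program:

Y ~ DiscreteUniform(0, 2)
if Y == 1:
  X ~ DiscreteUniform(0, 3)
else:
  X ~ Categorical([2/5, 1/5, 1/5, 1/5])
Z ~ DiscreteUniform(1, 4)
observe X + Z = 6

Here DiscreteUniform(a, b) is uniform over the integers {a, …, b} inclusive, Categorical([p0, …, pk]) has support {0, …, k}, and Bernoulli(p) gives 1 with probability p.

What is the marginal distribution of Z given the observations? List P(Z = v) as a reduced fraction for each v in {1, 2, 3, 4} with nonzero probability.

P(Z=3) = 1/2, P(Z=4) = 1/2

Enumerate traces; 6 have nonzero weight after conditioning:
  (Y=0, X=2, Z=4) weight 1/60
  (Y=0, X=3, Z=3) weight 1/60
  (Y=1, X=2, Z=4) weight 1/48
  (Y=1, X=3, Z=3) weight 1/48
  (Y=2, X=2, Z=4) weight 1/60
  (Y=2, X=3, Z=3) weight 1/60
Group by Z:
  weight(Z=3) = 13/240
  weight(Z=4) = 13/240
Total weight = 13/240 + 13/240 = 13/120
P(Z=3 | obs) = 13/240 / 13/120 = 1/2
P(Z=4 | obs) = 13/240 / 13/120 = 1/2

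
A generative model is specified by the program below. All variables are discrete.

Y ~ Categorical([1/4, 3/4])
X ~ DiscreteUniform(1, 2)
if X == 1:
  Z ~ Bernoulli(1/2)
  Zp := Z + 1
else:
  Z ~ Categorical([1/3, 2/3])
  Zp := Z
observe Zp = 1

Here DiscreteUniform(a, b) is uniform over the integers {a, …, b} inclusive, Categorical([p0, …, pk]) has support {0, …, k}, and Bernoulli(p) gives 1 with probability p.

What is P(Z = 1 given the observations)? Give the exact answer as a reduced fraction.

P(Z = 1 | obs) = 4/7

Enumerate traces; 4 have nonzero weight after conditioning:
  (Y=0, X=1, Z=0) weight 1/16
  (Y=0, X=2, Z=1) weight 1/12
  (Y=1, X=1, Z=0) weight 3/16
  (Y=1, X=2, Z=1) weight 1/4
Group by Z:
  weight(Z=0) = 1/4
  weight(Z=1) = 1/3
Total weight = 1/4 + 1/3 = 7/12
P(Z=0 | obs) = 1/4 / 7/12 = 3/7
P(Z=1 | obs) = 1/3 / 7/12 = 4/7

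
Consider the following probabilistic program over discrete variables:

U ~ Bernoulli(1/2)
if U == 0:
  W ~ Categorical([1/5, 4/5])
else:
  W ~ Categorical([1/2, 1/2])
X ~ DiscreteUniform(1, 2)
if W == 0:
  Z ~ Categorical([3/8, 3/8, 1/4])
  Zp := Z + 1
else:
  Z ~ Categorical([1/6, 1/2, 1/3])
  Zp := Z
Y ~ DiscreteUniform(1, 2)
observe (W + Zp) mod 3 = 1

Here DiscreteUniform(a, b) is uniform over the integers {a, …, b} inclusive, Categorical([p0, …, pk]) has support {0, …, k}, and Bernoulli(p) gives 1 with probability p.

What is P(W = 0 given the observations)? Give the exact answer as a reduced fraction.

Enumerate traces; 16 have nonzero weight after conditioning:
  (U=0, W=0, X=1, Z=0, Y=1) weight 3/320
  (U=0, W=0, X=1, Z=0, Y=2) weight 3/320
  (U=0, W=0, X=2, Z=0, Y=1) weight 3/320
  (U=0, W=0, X=2, Z=0, Y=2) weight 3/320
  (U=0, W=1, X=1, Z=0, Y=1) weight 1/60
  (U=0, W=1, X=1, Z=0, Y=2) weight 1/60
  (U=0, W=1, X=2, Z=0, Y=1) weight 1/60
  (U=0, W=1, X=2, Z=0, Y=2) weight 1/60
  … 8 more
Group by W:
  weight(W=0) = 21/160
  weight(W=1) = 13/120
Total weight = 21/160 + 13/120 = 23/96
P(W=0 | obs) = 21/160 / 23/96 = 63/115
P(W=1 | obs) = 13/120 / 23/96 = 52/115

P(W = 0 | obs) = 63/115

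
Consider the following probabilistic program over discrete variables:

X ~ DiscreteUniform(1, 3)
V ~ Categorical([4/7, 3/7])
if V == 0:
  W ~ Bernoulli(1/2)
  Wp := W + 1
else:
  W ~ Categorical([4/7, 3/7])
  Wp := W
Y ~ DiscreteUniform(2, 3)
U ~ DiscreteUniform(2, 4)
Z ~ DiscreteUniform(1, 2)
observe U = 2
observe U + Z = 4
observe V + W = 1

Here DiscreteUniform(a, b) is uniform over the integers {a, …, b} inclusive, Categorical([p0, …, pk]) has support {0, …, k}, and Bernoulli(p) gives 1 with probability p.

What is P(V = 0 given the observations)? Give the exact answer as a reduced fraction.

P(V = 0 | obs) = 7/13

Enumerate traces; 12 have nonzero weight after conditioning:
  (X=1, V=0, W=1, Y=2, U=2, Z=2) weight 1/126
  (X=1, V=0, W=1, Y=3, U=2, Z=2) weight 1/126
  (X=1, V=1, W=0, Y=2, U=2, Z=2) weight 1/147
  (X=1, V=1, W=0, Y=3, U=2, Z=2) weight 1/147
  (X=2, V=0, W=1, Y=2, U=2, Z=2) weight 1/126
  (X=2, V=0, W=1, Y=3, U=2, Z=2) weight 1/126
  (X=2, V=1, W=0, Y=2, U=2, Z=2) weight 1/147
  (X=2, V=1, W=0, Y=3, U=2, Z=2) weight 1/147
  … 4 more
Group by V:
  weight(V=0) = 1/21
  weight(V=1) = 2/49
Total weight = 1/21 + 2/49 = 13/147
P(V=0 | obs) = 1/21 / 13/147 = 7/13
P(V=1 | obs) = 2/49 / 13/147 = 6/13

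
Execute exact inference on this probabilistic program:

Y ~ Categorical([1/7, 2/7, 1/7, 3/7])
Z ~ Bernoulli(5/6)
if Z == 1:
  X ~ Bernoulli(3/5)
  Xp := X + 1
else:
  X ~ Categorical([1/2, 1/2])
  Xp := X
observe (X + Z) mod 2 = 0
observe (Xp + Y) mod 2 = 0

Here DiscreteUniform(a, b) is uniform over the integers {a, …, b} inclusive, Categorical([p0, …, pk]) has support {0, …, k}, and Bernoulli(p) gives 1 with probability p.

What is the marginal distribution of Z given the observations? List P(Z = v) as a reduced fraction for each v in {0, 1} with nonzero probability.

Enumerate traces; 4 have nonzero weight after conditioning:
  (Y=0, Z=0, X=0) weight 1/84
  (Y=0, Z=1, X=1) weight 1/14
  (Y=2, Z=0, X=0) weight 1/84
  (Y=2, Z=1, X=1) weight 1/14
Group by Z:
  weight(Z=0) = 1/42
  weight(Z=1) = 1/7
Total weight = 1/42 + 1/7 = 1/6
P(Z=0 | obs) = 1/42 / 1/6 = 1/7
P(Z=1 | obs) = 1/7 / 1/6 = 6/7

P(Z=0) = 1/7, P(Z=1) = 6/7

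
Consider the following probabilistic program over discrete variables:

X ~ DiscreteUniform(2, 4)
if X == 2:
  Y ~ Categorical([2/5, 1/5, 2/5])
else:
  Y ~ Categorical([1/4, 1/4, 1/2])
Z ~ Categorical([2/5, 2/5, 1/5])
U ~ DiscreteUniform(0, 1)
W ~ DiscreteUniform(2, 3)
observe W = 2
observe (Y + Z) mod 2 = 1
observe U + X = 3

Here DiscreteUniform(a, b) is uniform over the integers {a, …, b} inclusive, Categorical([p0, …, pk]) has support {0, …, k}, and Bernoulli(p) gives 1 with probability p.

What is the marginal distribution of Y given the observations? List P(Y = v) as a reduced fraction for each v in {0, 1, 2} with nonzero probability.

P(Y=0) = 26/89, P(Y=1) = 27/89, P(Y=2) = 36/89

Enumerate traces; 8 have nonzero weight after conditioning:
  (X=2, Y=0, Z=1, U=1, W=2) weight 1/75
  (X=2, Y=1, Z=0, U=1, W=2) weight 1/150
  (X=2, Y=1, Z=2, U=1, W=2) weight 1/300
  (X=2, Y=2, Z=1, U=1, W=2) weight 1/75
  (X=3, Y=0, Z=1, U=0, W=2) weight 1/120
  (X=3, Y=1, Z=0, U=0, W=2) weight 1/120
  (X=3, Y=1, Z=2, U=0, W=2) weight 1/240
  (X=3, Y=2, Z=1, U=0, W=2) weight 1/60
Group by Y:
  weight(Y=0) = 13/600
  weight(Y=1) = 9/400
  weight(Y=2) = 3/100
Total weight = 13/600 + 9/400 + 3/100 = 89/1200
P(Y=0 | obs) = 13/600 / 89/1200 = 26/89
P(Y=1 | obs) = 9/400 / 89/1200 = 27/89
P(Y=2 | obs) = 3/100 / 89/1200 = 36/89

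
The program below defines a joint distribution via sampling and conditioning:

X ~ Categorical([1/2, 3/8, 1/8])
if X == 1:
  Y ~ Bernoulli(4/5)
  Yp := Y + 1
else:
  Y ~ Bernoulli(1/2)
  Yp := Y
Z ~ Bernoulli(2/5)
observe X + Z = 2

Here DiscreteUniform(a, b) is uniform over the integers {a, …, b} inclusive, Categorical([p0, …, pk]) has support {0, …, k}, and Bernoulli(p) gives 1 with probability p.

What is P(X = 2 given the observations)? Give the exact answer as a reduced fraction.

Enumerate traces; 4 have nonzero weight after conditioning:
  (X=1, Y=0, Z=1) weight 3/100
  (X=1, Y=1, Z=1) weight 3/25
  (X=2, Y=0, Z=0) weight 3/80
  (X=2, Y=1, Z=0) weight 3/80
Group by X:
  weight(X=1) = 3/20
  weight(X=2) = 3/40
Total weight = 3/20 + 3/40 = 9/40
P(X=1 | obs) = 3/20 / 9/40 = 2/3
P(X=2 | obs) = 3/40 / 9/40 = 1/3

P(X = 2 | obs) = 1/3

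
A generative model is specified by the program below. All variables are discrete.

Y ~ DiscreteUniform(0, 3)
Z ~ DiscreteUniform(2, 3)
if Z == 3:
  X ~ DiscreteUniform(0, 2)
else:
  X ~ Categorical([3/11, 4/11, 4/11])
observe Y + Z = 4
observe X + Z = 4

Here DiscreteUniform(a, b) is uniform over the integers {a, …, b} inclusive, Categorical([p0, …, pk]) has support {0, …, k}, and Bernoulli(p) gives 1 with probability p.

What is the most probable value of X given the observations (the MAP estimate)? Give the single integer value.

argmax_v P(X = v | obs) = 2

Enumerate traces; 2 have nonzero weight after conditioning:
  (Y=1, Z=3, X=1) weight 1/24
  (Y=2, Z=2, X=2) weight 1/22
Group by X:
  weight(X=1) = 1/24
  weight(X=2) = 1/22
Total weight = 1/24 + 1/22 = 23/264
P(X=1 | obs) = 1/24 / 23/264 = 11/23
P(X=2 | obs) = 1/22 / 23/264 = 12/23
argmax = 2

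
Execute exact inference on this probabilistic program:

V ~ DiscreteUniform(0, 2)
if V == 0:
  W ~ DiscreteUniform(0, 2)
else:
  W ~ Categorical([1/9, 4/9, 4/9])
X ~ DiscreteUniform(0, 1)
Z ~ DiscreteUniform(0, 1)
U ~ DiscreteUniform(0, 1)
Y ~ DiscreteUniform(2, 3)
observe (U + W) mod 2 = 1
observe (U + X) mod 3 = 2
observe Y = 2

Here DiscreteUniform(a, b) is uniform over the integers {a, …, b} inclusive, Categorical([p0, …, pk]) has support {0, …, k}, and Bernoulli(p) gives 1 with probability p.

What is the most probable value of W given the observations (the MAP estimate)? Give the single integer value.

argmax_v P(W = v | obs) = 2

Enumerate traces; 12 have nonzero weight after conditioning:
  (V=0, W=0, X=1, Z=0, U=1, Y=2) weight 1/144
  (V=0, W=0, X=1, Z=1, U=1, Y=2) weight 1/144
  (V=0, W=2, X=1, Z=0, U=1, Y=2) weight 1/144
  (V=0, W=2, X=1, Z=1, U=1, Y=2) weight 1/144
  (V=1, W=0, X=1, Z=0, U=1, Y=2) weight 1/432
  (V=1, W=0, X=1, Z=1, U=1, Y=2) weight 1/432
  (V=1, W=2, X=1, Z=0, U=1, Y=2) weight 1/108
  (V=1, W=2, X=1, Z=1, U=1, Y=2) weight 1/108
  … 4 more
Group by W:
  weight(W=0) = 5/216
  weight(W=2) = 11/216
Total weight = 5/216 + 11/216 = 2/27
P(W=0 | obs) = 5/216 / 2/27 = 5/16
P(W=2 | obs) = 11/216 / 2/27 = 11/16
argmax = 2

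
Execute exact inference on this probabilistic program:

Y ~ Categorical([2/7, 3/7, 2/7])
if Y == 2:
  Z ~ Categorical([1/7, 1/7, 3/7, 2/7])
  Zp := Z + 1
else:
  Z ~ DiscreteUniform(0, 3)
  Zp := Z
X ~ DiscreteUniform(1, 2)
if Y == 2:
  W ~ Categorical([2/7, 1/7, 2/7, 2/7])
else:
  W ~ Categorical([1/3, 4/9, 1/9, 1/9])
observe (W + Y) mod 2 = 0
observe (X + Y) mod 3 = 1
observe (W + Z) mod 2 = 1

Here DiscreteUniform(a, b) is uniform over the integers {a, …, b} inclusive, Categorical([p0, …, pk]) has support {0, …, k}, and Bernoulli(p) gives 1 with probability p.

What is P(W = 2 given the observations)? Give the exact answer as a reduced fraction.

P(W = 2 | obs) = 157/412

Enumerate traces; 8 have nonzero weight after conditioning:
  (Y=0, Z=1, X=1, W=0) weight 1/84
  (Y=0, Z=1, X=1, W=2) weight 1/252
  (Y=0, Z=3, X=1, W=0) weight 1/84
  (Y=0, Z=3, X=1, W=2) weight 1/252
  (Y=2, Z=1, X=2, W=0) weight 2/343
  (Y=2, Z=1, X=2, W=2) weight 2/343
  (Y=2, Z=3, X=2, W=0) weight 4/343
  (Y=2, Z=3, X=2, W=2) weight 4/343
Group by W:
  weight(W=0) = 85/2058
  weight(W=2) = 157/6174
Total weight = 85/2058 + 157/6174 = 206/3087
P(W=0 | obs) = 85/2058 / 206/3087 = 255/412
P(W=2 | obs) = 157/6174 / 206/3087 = 157/412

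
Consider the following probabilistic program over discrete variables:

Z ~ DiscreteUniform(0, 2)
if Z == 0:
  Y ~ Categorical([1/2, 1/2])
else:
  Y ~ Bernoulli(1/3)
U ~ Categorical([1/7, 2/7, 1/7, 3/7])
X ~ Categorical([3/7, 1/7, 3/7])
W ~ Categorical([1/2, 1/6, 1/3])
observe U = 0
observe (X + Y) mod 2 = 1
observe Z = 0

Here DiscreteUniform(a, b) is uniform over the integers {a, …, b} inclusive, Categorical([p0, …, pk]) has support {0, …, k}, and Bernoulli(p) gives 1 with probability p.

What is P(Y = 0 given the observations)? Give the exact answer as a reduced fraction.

P(Y = 0 | obs) = 1/7

Enumerate traces; 9 have nonzero weight after conditioning:
  (Z=0, Y=0, U=0, X=1, W=0) weight 1/588
  (Z=0, Y=0, U=0, X=1, W=1) weight 1/1764
  (Z=0, Y=0, U=0, X=1, W=2) weight 1/882
  (Z=0, Y=1, U=0, X=0, W=0) weight 1/196
  (Z=0, Y=1, U=0, X=0, W=1) weight 1/588
  (Z=0, Y=1, U=0, X=0, W=2) weight 1/294
  (Z=0, Y=1, U=0, X=2, W=0) weight 1/196
  (Z=0, Y=1, U=0, X=2, W=1) weight 1/588
  … 1 more
Group by Y:
  weight(Y=0) = 1/294
  weight(Y=1) = 1/49
Total weight = 1/294 + 1/49 = 1/42
P(Y=0 | obs) = 1/294 / 1/42 = 1/7
P(Y=1 | obs) = 1/49 / 1/42 = 6/7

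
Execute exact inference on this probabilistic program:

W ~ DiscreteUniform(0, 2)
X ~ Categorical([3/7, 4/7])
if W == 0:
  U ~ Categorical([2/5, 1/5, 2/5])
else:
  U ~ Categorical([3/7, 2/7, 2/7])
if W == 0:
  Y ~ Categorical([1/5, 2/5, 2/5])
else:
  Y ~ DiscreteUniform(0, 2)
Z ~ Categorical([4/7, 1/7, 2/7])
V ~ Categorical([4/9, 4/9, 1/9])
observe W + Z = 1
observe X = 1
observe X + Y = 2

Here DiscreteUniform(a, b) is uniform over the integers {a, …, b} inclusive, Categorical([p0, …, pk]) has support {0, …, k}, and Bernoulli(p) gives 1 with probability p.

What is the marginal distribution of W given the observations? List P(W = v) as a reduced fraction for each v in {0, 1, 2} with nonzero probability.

P(W=0) = 3/13, P(W=1) = 10/13

Enumerate traces; 18 have nonzero weight after conditioning:
  (W=0, X=1, U=0, Y=1, Z=1, V=0) weight 64/33075
  (W=0, X=1, U=0, Y=1, Z=1, V=1) weight 64/33075
  (W=0, X=1, U=0, Y=1, Z=1, V=2) weight 16/33075
  (W=0, X=1, U=1, Y=1, Z=1, V=0) weight 32/33075
  (W=0, X=1, U=1, Y=1, Z=1, V=1) weight 32/33075
  (W=0, X=1, U=1, Y=1, Z=1, V=2) weight 8/33075
  (W=0, X=1, U=2, Y=1, Z=1, V=0) weight 64/33075
  (W=0, X=1, U=2, Y=1, Z=1, V=1) weight 64/33075
  (W=1, X=1, U=0, Y=1, Z=0, V=0) weight 64/9261
  … 9 more
Group by W:
  weight(W=0) = 8/735
  weight(W=1) = 16/441
Total weight = 8/735 + 16/441 = 104/2205
P(W=0 | obs) = 8/735 / 104/2205 = 3/13
P(W=1 | obs) = 16/441 / 104/2205 = 10/13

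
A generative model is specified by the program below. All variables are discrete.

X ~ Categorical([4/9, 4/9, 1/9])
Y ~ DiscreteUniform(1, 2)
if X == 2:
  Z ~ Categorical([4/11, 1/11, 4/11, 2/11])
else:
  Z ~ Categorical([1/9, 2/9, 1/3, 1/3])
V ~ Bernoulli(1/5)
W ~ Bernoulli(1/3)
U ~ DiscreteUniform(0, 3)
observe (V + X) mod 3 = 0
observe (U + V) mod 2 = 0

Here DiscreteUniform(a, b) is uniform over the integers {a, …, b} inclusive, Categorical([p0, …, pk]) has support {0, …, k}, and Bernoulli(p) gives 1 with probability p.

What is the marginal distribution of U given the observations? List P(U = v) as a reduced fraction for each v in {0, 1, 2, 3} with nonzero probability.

P(U=0) = 8/17, P(U=1) = 1/34, P(U=2) = 8/17, P(U=3) = 1/34

Enumerate traces; 64 have nonzero weight after conditioning:
  (X=0, Y=1, Z=0, V=0, W=0, U=0) weight 4/1215
  (X=0, Y=1, Z=0, V=0, W=0, U=2) weight 4/1215
  (X=0, Y=1, Z=0, V=0, W=1, U=0) weight 2/1215
  (X=0, Y=1, Z=0, V=0, W=1, U=2) weight 2/1215
  (X=0, Y=1, Z=1, V=0, W=0, U=0) weight 8/1215
  (X=0, Y=1, Z=1, V=0, W=0, U=2) weight 8/1215
  (X=0, Y=1, Z=1, V=0, W=1, U=0) weight 4/1215
  (X=0, Y=1, Z=1, V=0, W=1, U=2) weight 4/1215
  (X=2, Y=1, Z=0, V=1, W=0, U=1) weight 1/1485
  (X=2, Y=1, Z=0, V=1, W=0, U=3) weight 1/1485
  … 54 more
Group by U:
  weight(U=0) = 4/45
  weight(U=1) = 1/180
  weight(U=2) = 4/45
  weight(U=3) = 1/180
Total weight = 4/45 + 1/180 + 4/45 + 1/180 = 17/90
P(U=0 | obs) = 4/45 / 17/90 = 8/17
P(U=1 | obs) = 1/180 / 17/90 = 1/34
P(U=2 | obs) = 4/45 / 17/90 = 8/17
P(U=3 | obs) = 1/180 / 17/90 = 1/34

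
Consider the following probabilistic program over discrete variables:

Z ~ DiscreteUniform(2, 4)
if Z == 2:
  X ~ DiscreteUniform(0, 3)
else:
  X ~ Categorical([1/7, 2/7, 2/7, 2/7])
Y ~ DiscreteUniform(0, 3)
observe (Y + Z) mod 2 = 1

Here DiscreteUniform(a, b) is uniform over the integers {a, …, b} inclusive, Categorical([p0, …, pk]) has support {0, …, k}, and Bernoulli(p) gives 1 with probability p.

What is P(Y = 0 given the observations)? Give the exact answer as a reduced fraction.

P(Y = 0 | obs) = 1/6

Enumerate traces; 24 have nonzero weight after conditioning:
  (Z=2, X=0, Y=1) weight 1/48
  (Z=2, X=0, Y=3) weight 1/48
  (Z=2, X=1, Y=1) weight 1/48
  (Z=2, X=1, Y=3) weight 1/48
  (Z=2, X=2, Y=1) weight 1/48
  (Z=2, X=2, Y=3) weight 1/48
  (Z=2, X=3, Y=1) weight 1/48
  (Z=2, X=3, Y=3) weight 1/48
  (Z=3, X=0, Y=0) weight 1/84
  (Z=3, X=0, Y=2) weight 1/84
  … 14 more
Group by Y:
  weight(Y=0) = 1/12
  weight(Y=1) = 1/6
  weight(Y=2) = 1/12
  weight(Y=3) = 1/6
Total weight = 1/12 + 1/6 + 1/12 + 1/6 = 1/2
P(Y=0 | obs) = 1/12 / 1/2 = 1/6
P(Y=1 | obs) = 1/6 / 1/2 = 1/3
P(Y=2 | obs) = 1/12 / 1/2 = 1/6
P(Y=3 | obs) = 1/6 / 1/2 = 1/3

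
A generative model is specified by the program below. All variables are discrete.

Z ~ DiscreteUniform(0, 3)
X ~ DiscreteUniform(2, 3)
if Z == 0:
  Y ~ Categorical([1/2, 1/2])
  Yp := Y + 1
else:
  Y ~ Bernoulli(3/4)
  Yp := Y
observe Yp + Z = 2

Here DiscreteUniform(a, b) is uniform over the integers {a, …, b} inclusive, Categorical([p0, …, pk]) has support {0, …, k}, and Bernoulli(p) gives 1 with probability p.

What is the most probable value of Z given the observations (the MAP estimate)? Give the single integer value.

Enumerate traces; 6 have nonzero weight after conditioning:
  (Z=0, X=2, Y=1) weight 1/16
  (Z=0, X=3, Y=1) weight 1/16
  (Z=1, X=2, Y=1) weight 3/32
  (Z=1, X=3, Y=1) weight 3/32
  (Z=2, X=2, Y=0) weight 1/32
  (Z=2, X=3, Y=0) weight 1/32
Group by Z:
  weight(Z=0) = 1/8
  weight(Z=1) = 3/16
  weight(Z=2) = 1/16
Total weight = 1/8 + 3/16 + 1/16 = 3/8
P(Z=0 | obs) = 1/8 / 3/8 = 1/3
P(Z=1 | obs) = 3/16 / 3/8 = 1/2
P(Z=2 | obs) = 1/16 / 3/8 = 1/6
argmax = 1

argmax_v P(Z = v | obs) = 1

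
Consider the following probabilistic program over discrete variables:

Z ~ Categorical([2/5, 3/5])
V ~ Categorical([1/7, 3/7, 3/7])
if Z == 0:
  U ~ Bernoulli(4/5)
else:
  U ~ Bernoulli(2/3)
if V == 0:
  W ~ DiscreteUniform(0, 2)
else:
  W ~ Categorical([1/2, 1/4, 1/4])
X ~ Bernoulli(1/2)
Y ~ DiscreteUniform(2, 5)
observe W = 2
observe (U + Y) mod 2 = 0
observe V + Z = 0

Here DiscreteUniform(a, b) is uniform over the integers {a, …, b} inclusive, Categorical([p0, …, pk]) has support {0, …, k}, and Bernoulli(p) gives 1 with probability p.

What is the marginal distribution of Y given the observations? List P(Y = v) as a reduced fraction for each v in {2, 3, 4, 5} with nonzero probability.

Enumerate traces; 8 have nonzero weight after conditioning:
  (Z=0, V=0, U=0, W=2, X=0, Y=2) weight 1/2100
  (Z=0, V=0, U=0, W=2, X=0, Y=4) weight 1/2100
  (Z=0, V=0, U=0, W=2, X=1, Y=2) weight 1/2100
  (Z=0, V=0, U=0, W=2, X=1, Y=4) weight 1/2100
  (Z=0, V=0, U=1, W=2, X=0, Y=3) weight 1/525
  (Z=0, V=0, U=1, W=2, X=0, Y=5) weight 1/525
  (Z=0, V=0, U=1, W=2, X=1, Y=3) weight 1/525
  (Z=0, V=0, U=1, W=2, X=1, Y=5) weight 1/525
Group by Y:
  weight(Y=2) = 1/1050
  weight(Y=3) = 2/525
  weight(Y=4) = 1/1050
  weight(Y=5) = 2/525
Total weight = 1/1050 + 2/525 + 1/1050 + 2/525 = 1/105
P(Y=2 | obs) = 1/1050 / 1/105 = 1/10
P(Y=3 | obs) = 2/525 / 1/105 = 2/5
P(Y=4 | obs) = 1/1050 / 1/105 = 1/10
P(Y=5 | obs) = 2/525 / 1/105 = 2/5

P(Y=2) = 1/10, P(Y=3) = 2/5, P(Y=4) = 1/10, P(Y=5) = 2/5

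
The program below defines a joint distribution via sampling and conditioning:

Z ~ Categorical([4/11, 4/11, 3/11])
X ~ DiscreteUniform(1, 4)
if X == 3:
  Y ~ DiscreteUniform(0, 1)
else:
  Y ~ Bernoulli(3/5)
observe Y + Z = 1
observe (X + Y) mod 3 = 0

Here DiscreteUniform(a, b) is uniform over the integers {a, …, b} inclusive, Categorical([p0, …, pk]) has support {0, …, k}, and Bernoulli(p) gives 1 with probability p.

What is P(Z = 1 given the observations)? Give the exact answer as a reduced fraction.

Enumerate traces; 2 have nonzero weight after conditioning:
  (Z=0, X=2, Y=1) weight 3/55
  (Z=1, X=3, Y=0) weight 1/22
Group by Z:
  weight(Z=0) = 3/55
  weight(Z=1) = 1/22
Total weight = 3/55 + 1/22 = 1/10
P(Z=0 | obs) = 3/55 / 1/10 = 6/11
P(Z=1 | obs) = 1/22 / 1/10 = 5/11

P(Z = 1 | obs) = 5/11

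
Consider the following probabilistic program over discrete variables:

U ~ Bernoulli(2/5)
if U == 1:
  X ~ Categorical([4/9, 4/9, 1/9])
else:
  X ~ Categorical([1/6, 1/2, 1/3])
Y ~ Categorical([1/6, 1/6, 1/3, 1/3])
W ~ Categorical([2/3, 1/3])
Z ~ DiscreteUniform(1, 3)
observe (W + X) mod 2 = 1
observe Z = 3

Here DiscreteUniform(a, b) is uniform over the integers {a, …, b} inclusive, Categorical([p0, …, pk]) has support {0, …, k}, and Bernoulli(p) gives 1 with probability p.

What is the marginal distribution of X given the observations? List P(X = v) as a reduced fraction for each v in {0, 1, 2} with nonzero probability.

P(X=0) = 25/133, P(X=1) = 86/133, P(X=2) = 22/133

Enumerate traces; 24 have nonzero weight after conditioning:
  (U=0, X=0, Y=0, W=1, Z=3) weight 1/540
  (U=0, X=0, Y=1, W=1, Z=3) weight 1/540
  (U=0, X=0, Y=2, W=1, Z=3) weight 1/270
  (U=0, X=0, Y=3, W=1, Z=3) weight 1/270
  (U=0, X=1, Y=0, W=0, Z=3) weight 1/90
  (U=0, X=1, Y=1, W=0, Z=3) weight 1/90
  (U=0, X=1, Y=2, W=0, Z=3) weight 1/45
  (U=0, X=1, Y=3, W=0, Z=3) weight 1/45
  (U=0, X=2, Y=0, W=1, Z=3) weight 1/270
  … 15 more
Group by X:
  weight(X=0) = 5/162
  weight(X=1) = 43/405
  weight(X=2) = 11/405
Total weight = 5/162 + 43/405 + 11/405 = 133/810
P(X=0 | obs) = 5/162 / 133/810 = 25/133
P(X=1 | obs) = 43/405 / 133/810 = 86/133
P(X=2 | obs) = 11/405 / 133/810 = 22/133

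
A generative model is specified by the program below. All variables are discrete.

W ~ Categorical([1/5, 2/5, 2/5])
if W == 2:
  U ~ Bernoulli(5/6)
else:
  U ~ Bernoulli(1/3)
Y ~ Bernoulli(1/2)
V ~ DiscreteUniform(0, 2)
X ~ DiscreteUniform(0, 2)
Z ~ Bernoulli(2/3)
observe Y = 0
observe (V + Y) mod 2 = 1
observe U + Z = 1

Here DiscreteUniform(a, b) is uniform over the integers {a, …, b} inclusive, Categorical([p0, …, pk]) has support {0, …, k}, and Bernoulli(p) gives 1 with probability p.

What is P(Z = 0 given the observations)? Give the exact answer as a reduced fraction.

P(Z = 0 | obs) = 4/11

Enumerate traces; 18 have nonzero weight after conditioning:
  (W=0, U=0, Y=0, V=1, X=0, Z=1) weight 2/405
  (W=0, U=0, Y=0, V=1, X=1, Z=1) weight 2/405
  (W=0, U=0, Y=0, V=1, X=2, Z=1) weight 2/405
  (W=0, U=1, Y=0, V=1, X=0, Z=0) weight 1/810
  (W=0, U=1, Y=0, V=1, X=1, Z=0) weight 1/810
  (W=0, U=1, Y=0, V=1, X=2, Z=0) weight 1/810
  (W=1, U=0, Y=0, V=1, X=0, Z=1) weight 4/405
  (W=1, U=0, Y=0, V=1, X=1, Z=1) weight 4/405
  … 10 more
Group by Z:
  weight(Z=0) = 4/135
  weight(Z=1) = 7/135
Total weight = 4/135 + 7/135 = 11/135
P(Z=0 | obs) = 4/135 / 11/135 = 4/11
P(Z=1 | obs) = 7/135 / 11/135 = 7/11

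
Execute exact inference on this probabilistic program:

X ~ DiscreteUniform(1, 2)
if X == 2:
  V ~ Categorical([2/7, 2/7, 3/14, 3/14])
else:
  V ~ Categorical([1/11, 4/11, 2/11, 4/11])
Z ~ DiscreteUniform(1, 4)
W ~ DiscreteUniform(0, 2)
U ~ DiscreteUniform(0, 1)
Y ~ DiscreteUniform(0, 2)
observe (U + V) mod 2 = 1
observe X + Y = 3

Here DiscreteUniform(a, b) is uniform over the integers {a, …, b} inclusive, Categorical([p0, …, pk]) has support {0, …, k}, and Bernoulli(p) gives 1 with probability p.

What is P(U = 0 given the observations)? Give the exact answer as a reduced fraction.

Enumerate traces; 96 have nonzero weight after conditioning:
  (X=1, V=0, Z=1, W=0, U=1, Y=2) weight 1/1584
  (X=1, V=0, Z=1, W=1, U=1, Y=2) weight 1/1584
  (X=1, V=0, Z=1, W=2, U=1, Y=2) weight 1/1584
  (X=1, V=0, Z=2, W=0, U=1, Y=2) weight 1/1584
  (X=1, V=0, Z=2, W=1, U=1, Y=2) weight 1/1584
  (X=1, V=0, Z=2, W=2, U=1, Y=2) weight 1/1584
  (X=1, V=0, Z=3, W=0, U=1, Y=2) weight 1/1584
  (X=1, V=0, Z=3, W=1, U=1, Y=2) weight 1/1584
  (X=1, V=1, Z=1, W=0, U=0, Y=2) weight 1/396
  … 87 more
Group by U:
  weight(U=0) = 9/88
  weight(U=1) = 17/264
Total weight = 9/88 + 17/264 = 1/6
P(U=0 | obs) = 9/88 / 1/6 = 27/44
P(U=1 | obs) = 17/264 / 1/6 = 17/44

P(U = 0 | obs) = 27/44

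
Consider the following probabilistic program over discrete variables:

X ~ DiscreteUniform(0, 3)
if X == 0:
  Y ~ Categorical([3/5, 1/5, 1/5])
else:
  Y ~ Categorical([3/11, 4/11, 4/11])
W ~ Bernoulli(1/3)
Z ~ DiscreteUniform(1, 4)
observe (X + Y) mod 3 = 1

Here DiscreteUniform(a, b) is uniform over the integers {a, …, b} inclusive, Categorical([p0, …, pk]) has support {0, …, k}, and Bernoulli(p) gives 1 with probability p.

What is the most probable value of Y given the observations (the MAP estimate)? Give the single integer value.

argmax_v P(Y = v | obs) = 1

Enumerate traces; 32 have nonzero weight after conditioning:
  (X=0, Y=1, W=0, Z=1) weight 1/120
  (X=0, Y=1, W=0, Z=2) weight 1/120
  (X=0, Y=1, W=0, Z=3) weight 1/120
  (X=0, Y=1, W=0, Z=4) weight 1/120
  (X=0, Y=1, W=1, Z=1) weight 1/240
  (X=0, Y=1, W=1, Z=2) weight 1/240
  (X=0, Y=1, W=1, Z=3) weight 1/240
  (X=0, Y=1, W=1, Z=4) weight 1/240
  (X=1, Y=0, W=0, Z=1) weight 1/88
  (X=2, Y=2, W=0, Z=1) weight 1/66
  … 22 more
Group by Y:
  weight(Y=0) = 3/44
  weight(Y=1) = 31/220
  weight(Y=2) = 1/11
Total weight = 3/44 + 31/220 + 1/11 = 3/10
P(Y=0 | obs) = 3/44 / 3/10 = 5/22
P(Y=1 | obs) = 31/220 / 3/10 = 31/66
P(Y=2 | obs) = 1/11 / 3/10 = 10/33
argmax = 1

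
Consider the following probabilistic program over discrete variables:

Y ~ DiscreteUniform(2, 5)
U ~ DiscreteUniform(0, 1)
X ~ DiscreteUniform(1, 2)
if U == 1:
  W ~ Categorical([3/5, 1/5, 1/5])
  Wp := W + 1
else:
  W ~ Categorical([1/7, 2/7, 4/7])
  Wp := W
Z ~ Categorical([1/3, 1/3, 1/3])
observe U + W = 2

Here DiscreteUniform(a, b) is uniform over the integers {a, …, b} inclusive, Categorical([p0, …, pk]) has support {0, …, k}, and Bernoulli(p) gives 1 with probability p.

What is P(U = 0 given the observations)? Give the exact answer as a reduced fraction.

P(U = 0 | obs) = 20/27

Enumerate traces; 48 have nonzero weight after conditioning:
  (Y=2, U=0, X=1, W=2, Z=0) weight 1/84
  (Y=2, U=0, X=1, W=2, Z=1) weight 1/84
  (Y=2, U=0, X=1, W=2, Z=2) weight 1/84
  (Y=2, U=0, X=2, W=2, Z=0) weight 1/84
  (Y=2, U=0, X=2, W=2, Z=1) weight 1/84
  (Y=2, U=0, X=2, W=2, Z=2) weight 1/84
  (Y=2, U=1, X=1, W=1, Z=0) weight 1/240
  (Y=2, U=1, X=1, W=1, Z=1) weight 1/240
  … 40 more
Group by U:
  weight(U=0) = 2/7
  weight(U=1) = 1/10
Total weight = 2/7 + 1/10 = 27/70
P(U=0 | obs) = 2/7 / 27/70 = 20/27
P(U=1 | obs) = 1/10 / 27/70 = 7/27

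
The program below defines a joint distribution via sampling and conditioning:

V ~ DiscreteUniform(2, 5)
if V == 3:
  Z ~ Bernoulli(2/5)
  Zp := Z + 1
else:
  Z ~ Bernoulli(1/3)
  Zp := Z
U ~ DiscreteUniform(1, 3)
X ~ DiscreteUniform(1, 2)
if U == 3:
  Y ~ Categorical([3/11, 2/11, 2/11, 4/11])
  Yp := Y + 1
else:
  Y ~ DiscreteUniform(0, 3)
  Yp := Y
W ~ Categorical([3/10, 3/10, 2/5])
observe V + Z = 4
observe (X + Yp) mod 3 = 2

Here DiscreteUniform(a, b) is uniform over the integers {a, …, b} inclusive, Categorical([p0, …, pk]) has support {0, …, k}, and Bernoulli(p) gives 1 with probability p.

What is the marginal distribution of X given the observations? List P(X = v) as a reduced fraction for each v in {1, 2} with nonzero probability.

P(X=1) = 25/51, P(X=2) = 26/51

Enumerate traces; 54 have nonzero weight after conditioning:
  (V=3, Z=1, U=1, X=1, Y=1, W=0) weight 1/800
  (V=3, Z=1, U=1, X=1, Y=1, W=1) weight 1/800
  (V=3, Z=1, U=1, X=1, Y=1, W=2) weight 1/600
  (V=3, Z=1, U=1, X=2, Y=0, W=0) weight 1/800
  (V=3, Z=1, U=1, X=2, Y=0, W=1) weight 1/800
  (V=3, Z=1, U=1, X=2, Y=0, W=2) weight 1/600
  (V=3, Z=1, U=1, X=2, Y=3, W=0) weight 1/800
  (V=3, Z=1, U=1, X=2, Y=3, W=1) weight 1/800
  … 46 more
Group by X:
  weight(X=1) = 5/99
  weight(X=2) = 26/495
Total weight = 5/99 + 26/495 = 17/165
P(X=1 | obs) = 5/99 / 17/165 = 25/51
P(X=2 | obs) = 26/495 / 17/165 = 26/51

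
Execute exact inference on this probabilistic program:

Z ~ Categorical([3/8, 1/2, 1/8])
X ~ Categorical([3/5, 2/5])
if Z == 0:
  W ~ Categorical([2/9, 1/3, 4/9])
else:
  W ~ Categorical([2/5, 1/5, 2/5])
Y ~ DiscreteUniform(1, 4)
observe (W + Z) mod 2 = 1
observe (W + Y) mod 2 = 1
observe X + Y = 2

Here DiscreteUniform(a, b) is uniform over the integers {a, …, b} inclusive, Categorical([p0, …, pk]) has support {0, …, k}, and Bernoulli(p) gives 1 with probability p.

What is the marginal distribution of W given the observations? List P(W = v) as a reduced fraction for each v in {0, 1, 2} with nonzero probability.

P(W=0) = 8/25, P(W=1) = 9/25, P(W=2) = 8/25

Enumerate traces; 4 have nonzero weight after conditioning:
  (Z=0, X=0, W=1, Y=2) weight 3/160
  (Z=1, X=1, W=0, Y=1) weight 1/50
  (Z=1, X=1, W=2, Y=1) weight 1/50
  (Z=2, X=0, W=1, Y=2) weight 3/800
Group by W:
  weight(W=0) = 1/50
  weight(W=1) = 9/400
  weight(W=2) = 1/50
Total weight = 1/50 + 9/400 + 1/50 = 1/16
P(W=0 | obs) = 1/50 / 1/16 = 8/25
P(W=1 | obs) = 9/400 / 1/16 = 9/25
P(W=2 | obs) = 1/50 / 1/16 = 8/25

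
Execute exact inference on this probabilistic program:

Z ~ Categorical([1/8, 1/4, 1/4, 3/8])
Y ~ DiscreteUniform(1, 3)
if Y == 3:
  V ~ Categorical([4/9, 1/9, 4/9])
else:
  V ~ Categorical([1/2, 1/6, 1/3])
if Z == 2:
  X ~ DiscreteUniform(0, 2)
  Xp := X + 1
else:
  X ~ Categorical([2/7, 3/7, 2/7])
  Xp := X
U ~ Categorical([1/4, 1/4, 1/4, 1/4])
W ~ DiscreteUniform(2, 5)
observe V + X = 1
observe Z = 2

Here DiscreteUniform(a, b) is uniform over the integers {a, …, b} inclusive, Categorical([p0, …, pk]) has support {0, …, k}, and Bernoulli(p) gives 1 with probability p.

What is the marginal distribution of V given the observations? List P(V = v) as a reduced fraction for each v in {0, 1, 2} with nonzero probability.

Enumerate traces; 96 have nonzero weight after conditioning:
  (Z=2, Y=1, V=0, X=1, U=0, W=2) weight 1/1152
  (Z=2, Y=1, V=0, X=1, U=0, W=3) weight 1/1152
  (Z=2, Y=1, V=0, X=1, U=0, W=4) weight 1/1152
  (Z=2, Y=1, V=0, X=1, U=0, W=5) weight 1/1152
  (Z=2, Y=1, V=0, X=1, U=1, W=2) weight 1/1152
  (Z=2, Y=1, V=0, X=1, U=1, W=3) weight 1/1152
  (Z=2, Y=1, V=0, X=1, U=1, W=4) weight 1/1152
  (Z=2, Y=1, V=0, X=1, U=1, W=5) weight 1/1152
  (Z=2, Y=1, V=1, X=0, U=0, W=2) weight 1/3456
  … 87 more
Group by V:
  weight(V=0) = 13/324
  weight(V=1) = 1/81
Total weight = 13/324 + 1/81 = 17/324
P(V=0 | obs) = 13/324 / 17/324 = 13/17
P(V=1 | obs) = 1/81 / 17/324 = 4/17

P(V=0) = 13/17, P(V=1) = 4/17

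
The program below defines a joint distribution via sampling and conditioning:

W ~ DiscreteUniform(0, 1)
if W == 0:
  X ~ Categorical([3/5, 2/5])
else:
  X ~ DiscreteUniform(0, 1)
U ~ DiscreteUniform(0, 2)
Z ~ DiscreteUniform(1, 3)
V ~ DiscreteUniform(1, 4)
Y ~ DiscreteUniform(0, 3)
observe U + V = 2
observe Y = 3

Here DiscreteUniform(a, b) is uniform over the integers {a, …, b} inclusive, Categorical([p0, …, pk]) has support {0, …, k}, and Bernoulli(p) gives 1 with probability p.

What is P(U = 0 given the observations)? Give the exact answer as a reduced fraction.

Enumerate traces; 24 have nonzero weight after conditioning:
  (W=0, X=0, U=0, Z=1, V=2, Y=3) weight 1/480
  (W=0, X=0, U=0, Z=2, V=2, Y=3) weight 1/480
  (W=0, X=0, U=0, Z=3, V=2, Y=3) weight 1/480
  (W=0, X=0, U=1, Z=1, V=1, Y=3) weight 1/480
  (W=0, X=0, U=1, Z=2, V=1, Y=3) weight 1/480
  (W=0, X=0, U=1, Z=3, V=1, Y=3) weight 1/480
  (W=0, X=1, U=0, Z=1, V=2, Y=3) weight 1/720
  (W=0, X=1, U=0, Z=2, V=2, Y=3) weight 1/720
  … 16 more
Group by U:
  weight(U=0) = 1/48
  weight(U=1) = 1/48
Total weight = 1/48 + 1/48 = 1/24
P(U=0 | obs) = 1/48 / 1/24 = 1/2
P(U=1 | obs) = 1/48 / 1/24 = 1/2

P(U = 0 | obs) = 1/2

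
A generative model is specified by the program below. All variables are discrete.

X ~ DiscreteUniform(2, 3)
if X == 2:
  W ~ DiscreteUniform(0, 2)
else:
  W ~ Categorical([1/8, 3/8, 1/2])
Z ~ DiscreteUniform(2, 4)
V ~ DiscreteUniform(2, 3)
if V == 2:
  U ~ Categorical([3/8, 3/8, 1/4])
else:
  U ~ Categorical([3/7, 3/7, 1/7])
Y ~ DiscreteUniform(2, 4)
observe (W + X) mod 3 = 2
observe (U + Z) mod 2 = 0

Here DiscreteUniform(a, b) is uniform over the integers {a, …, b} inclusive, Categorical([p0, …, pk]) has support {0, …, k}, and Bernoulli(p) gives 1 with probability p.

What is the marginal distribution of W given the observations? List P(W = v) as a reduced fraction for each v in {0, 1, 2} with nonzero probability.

Enumerate traces; 60 have nonzero weight after conditioning:
  (X=2, W=0, Z=2, V=2, U=0, Y=2) weight 1/288
  (X=2, W=0, Z=2, V=2, U=0, Y=3) weight 1/288
  (X=2, W=0, Z=2, V=2, U=0, Y=4) weight 1/288
  (X=2, W=0, Z=2, V=2, U=2, Y=2) weight 1/432
  (X=2, W=0, Z=2, V=2, U=2, Y=3) weight 1/432
  (X=2, W=0, Z=2, V=2, U=2, Y=4) weight 1/432
  (X=2, W=0, Z=2, V=3, U=0, Y=2) weight 1/252
  (X=2, W=0, Z=2, V=3, U=0, Y=3) weight 1/252
  (X=3, W=2, Z=2, V=2, U=0, Y=2) weight 1/192
  … 51 more
Group by W:
  weight(W=0) = 179/2016
  weight(W=2) = 179/1344
Total weight = 179/2016 + 179/1344 = 895/4032
P(W=0 | obs) = 179/2016 / 895/4032 = 2/5
P(W=2 | obs) = 179/1344 / 895/4032 = 3/5

P(W=0) = 2/5, P(W=2) = 3/5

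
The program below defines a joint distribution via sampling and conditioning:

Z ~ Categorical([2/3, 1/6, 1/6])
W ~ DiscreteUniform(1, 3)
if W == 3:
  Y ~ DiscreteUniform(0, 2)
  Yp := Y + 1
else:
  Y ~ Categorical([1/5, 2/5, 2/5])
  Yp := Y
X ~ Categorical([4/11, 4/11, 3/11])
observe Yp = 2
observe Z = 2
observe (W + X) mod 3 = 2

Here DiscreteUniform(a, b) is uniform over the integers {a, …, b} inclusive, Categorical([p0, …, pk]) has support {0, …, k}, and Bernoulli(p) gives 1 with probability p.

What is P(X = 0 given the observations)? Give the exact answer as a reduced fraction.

Enumerate traces; 3 have nonzero weight after conditioning:
  (Z=2, W=1, Y=2, X=1) weight 4/495
  (Z=2, W=2, Y=2, X=0) weight 4/495
  (Z=2, W=3, Y=1, X=2) weight 1/198
Group by X:
  weight(X=0) = 4/495
  weight(X=1) = 4/495
  weight(X=2) = 1/198
Total weight = 4/495 + 4/495 + 1/198 = 7/330
P(X=0 | obs) = 4/495 / 7/330 = 8/21
P(X=1 | obs) = 4/495 / 7/330 = 8/21
P(X=2 | obs) = 1/198 / 7/330 = 5/21

P(X = 0 | obs) = 8/21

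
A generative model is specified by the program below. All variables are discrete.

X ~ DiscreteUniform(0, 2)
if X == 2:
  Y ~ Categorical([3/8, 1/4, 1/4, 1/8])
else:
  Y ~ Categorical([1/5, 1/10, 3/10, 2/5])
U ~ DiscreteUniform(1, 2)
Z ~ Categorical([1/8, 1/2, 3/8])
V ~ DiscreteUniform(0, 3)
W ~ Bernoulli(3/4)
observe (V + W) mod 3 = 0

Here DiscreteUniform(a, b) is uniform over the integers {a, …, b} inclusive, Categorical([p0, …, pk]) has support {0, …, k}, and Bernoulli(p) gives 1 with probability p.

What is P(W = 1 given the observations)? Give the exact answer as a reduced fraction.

Enumerate traces; 216 have nonzero weight after conditioning:
  (X=0, Y=0, U=1, Z=0, V=0, W=0) weight 1/3840
  (X=0, Y=0, U=1, Z=0, V=2, W=1) weight 1/1280
  (X=0, Y=0, U=1, Z=0, V=3, W=0) weight 1/3840
  (X=0, Y=0, U=1, Z=1, V=0, W=0) weight 1/960
  (X=0, Y=0, U=1, Z=1, V=2, W=1) weight 1/320
  (X=0, Y=0, U=1, Z=1, V=3, W=0) weight 1/960
  (X=0, Y=0, U=1, Z=2, V=0, W=0) weight 1/1280
  (X=0, Y=0, U=1, Z=2, V=2, W=1) weight 3/1280
  … 208 more
Group by W:
  weight(W=0) = 1/8
  weight(W=1) = 3/16
Total weight = 1/8 + 3/16 = 5/16
P(W=0 | obs) = 1/8 / 5/16 = 2/5
P(W=1 | obs) = 3/16 / 5/16 = 3/5

P(W = 1 | obs) = 3/5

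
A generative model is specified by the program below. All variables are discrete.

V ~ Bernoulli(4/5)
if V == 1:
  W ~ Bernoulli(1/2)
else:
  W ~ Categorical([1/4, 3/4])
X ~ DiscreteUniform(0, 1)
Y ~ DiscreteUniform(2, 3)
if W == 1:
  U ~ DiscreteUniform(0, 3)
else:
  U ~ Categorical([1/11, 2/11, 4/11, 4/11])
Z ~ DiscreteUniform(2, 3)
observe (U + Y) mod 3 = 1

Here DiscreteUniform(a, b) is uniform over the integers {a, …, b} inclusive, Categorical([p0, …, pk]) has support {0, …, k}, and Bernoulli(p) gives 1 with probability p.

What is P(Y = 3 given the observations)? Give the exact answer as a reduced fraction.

P(Y = 3 | obs) = 193/458

Enumerate traces; 32 have nonzero weight after conditioning:
  (V=0, W=0, X=0, Y=2, U=2, Z=2) weight 1/440
  (V=0, W=0, X=0, Y=2, U=2, Z=3) weight 1/440
  (V=0, W=0, X=0, Y=3, U=1, Z=2) weight 1/880
  (V=0, W=0, X=0, Y=3, U=1, Z=3) weight 1/880
  (V=0, W=0, X=1, Y=2, U=2, Z=2) weight 1/440
  (V=0, W=0, X=1, Y=2, U=2, Z=3) weight 1/440
  (V=0, W=0, X=1, Y=3, U=1, Z=2) weight 1/880
  (V=0, W=0, X=1, Y=3, U=1, Z=3) weight 1/880
  … 24 more
Group by Y:
  weight(Y=2) = 53/352
  weight(Y=3) = 193/1760
Total weight = 53/352 + 193/1760 = 229/880
P(Y=2 | obs) = 53/352 / 229/880 = 265/458
P(Y=3 | obs) = 193/1760 / 229/880 = 193/458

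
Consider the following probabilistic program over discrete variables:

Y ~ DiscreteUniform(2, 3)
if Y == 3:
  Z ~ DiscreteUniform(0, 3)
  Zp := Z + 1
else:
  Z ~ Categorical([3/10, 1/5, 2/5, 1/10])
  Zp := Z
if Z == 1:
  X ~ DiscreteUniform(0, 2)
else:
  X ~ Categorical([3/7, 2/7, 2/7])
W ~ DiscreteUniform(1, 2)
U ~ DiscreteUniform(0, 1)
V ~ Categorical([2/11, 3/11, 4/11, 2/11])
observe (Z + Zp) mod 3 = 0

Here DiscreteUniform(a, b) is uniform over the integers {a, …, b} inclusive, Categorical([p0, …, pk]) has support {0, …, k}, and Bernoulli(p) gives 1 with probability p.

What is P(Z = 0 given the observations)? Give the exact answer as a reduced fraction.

P(Z = 0 | obs) = 6/13

Enumerate traces; 144 have nonzero weight after conditioning:
  (Y=2, Z=0, X=0, W=1, U=0, V=0) weight 9/3080
  (Y=2, Z=0, X=0, W=1, U=0, V=1) weight 27/6160
  (Y=2, Z=0, X=0, W=1, U=0, V=2) weight 9/1540
  (Y=2, Z=0, X=0, W=1, U=0, V=3) weight 9/3080
  (Y=2, Z=0, X=0, W=1, U=1, V=0) weight 9/3080
  (Y=2, Z=0, X=0, W=1, U=1, V=1) weight 27/6160
  (Y=2, Z=0, X=0, W=1, U=1, V=2) weight 9/1540
  (Y=2, Z=0, X=0, W=1, U=1, V=3) weight 9/3080
  (Y=2, Z=3, X=0, W=1, U=0, V=0) weight 3/3080
  (Y=3, Z=1, X=0, W=1, U=0, V=0) weight 1/528
  … 134 more
Group by Z:
  weight(Z=0) = 3/20
  weight(Z=1) = 1/8
  weight(Z=3) = 1/20
Total weight = 3/20 + 1/8 + 1/20 = 13/40
P(Z=0 | obs) = 3/20 / 13/40 = 6/13
P(Z=1 | obs) = 1/8 / 13/40 = 5/13
P(Z=3 | obs) = 1/20 / 13/40 = 2/13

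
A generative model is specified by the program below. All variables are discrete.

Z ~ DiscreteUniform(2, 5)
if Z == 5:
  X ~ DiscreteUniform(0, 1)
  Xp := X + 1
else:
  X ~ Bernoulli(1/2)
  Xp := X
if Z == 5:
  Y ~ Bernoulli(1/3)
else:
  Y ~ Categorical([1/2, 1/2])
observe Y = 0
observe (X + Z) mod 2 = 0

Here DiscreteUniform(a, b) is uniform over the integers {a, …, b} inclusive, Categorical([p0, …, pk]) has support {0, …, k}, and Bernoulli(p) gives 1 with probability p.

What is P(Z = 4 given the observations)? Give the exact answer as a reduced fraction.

P(Z = 4 | obs) = 3/13

Enumerate traces; 4 have nonzero weight after conditioning:
  (Z=2, X=0, Y=0) weight 1/16
  (Z=3, X=1, Y=0) weight 1/16
  (Z=4, X=0, Y=0) weight 1/16
  (Z=5, X=1, Y=0) weight 1/12
Group by Z:
  weight(Z=2) = 1/16
  weight(Z=3) = 1/16
  weight(Z=4) = 1/16
  weight(Z=5) = 1/12
Total weight = 1/16 + 1/16 + 1/16 + 1/12 = 13/48
P(Z=2 | obs) = 1/16 / 13/48 = 3/13
P(Z=3 | obs) = 1/16 / 13/48 = 3/13
P(Z=4 | obs) = 1/16 / 13/48 = 3/13
P(Z=5 | obs) = 1/12 / 13/48 = 4/13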